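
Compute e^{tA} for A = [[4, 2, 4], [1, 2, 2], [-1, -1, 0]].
A has Jordan form J = [[2, 1, 0], [0, 2, 1], [0, 0, 2]] with A = PJP^{-1}, so e^{tA} = P e^{tJ} P^{-1}.

For a Jordan block J_k(λ), e^{tJ_k(λ)} = e^{λt} · (I + tN + t^2 N^2/2! + ... + t^{k-1} N^{k-1}/(k-1)!) where N is the nilpotent superdiagonal part.

Assembling the blocks and conjugating back gives the entries of e^{tA} as shown above.

e^{tA} = [[(t^2 + 2*t + 1)*e^{2*t}, 2*t*e^{2*t}, 2*t*(t + 2)*e^{2*t}], [t*e^{2*t}, e^{2*t}, 2*t*e^{2*t}], [t*(-t - 2)*e^{2*t}/2, -t*e^{2*t}, (-t^2 - 2*t + 1)*e^{2*t}]]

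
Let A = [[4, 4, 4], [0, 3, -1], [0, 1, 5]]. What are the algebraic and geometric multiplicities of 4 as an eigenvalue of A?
algebraic multiplicity 3, geometric multiplicity 2

The characteristic polynomial is (x - 4)^3, so the factor x - 4 appears with exponent 3: the algebraic multiplicity is 3.

rank(A - 4I) = 1, so the eigenspace has dimension 3 - 1 = 2: the geometric multiplicity is 2.

Since 2 < 3, A is not diagonalizable.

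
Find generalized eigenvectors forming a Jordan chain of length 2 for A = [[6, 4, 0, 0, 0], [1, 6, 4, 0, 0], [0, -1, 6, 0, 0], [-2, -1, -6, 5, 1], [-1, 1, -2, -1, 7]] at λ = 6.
We seek v_1 ∈ ker((A - 6I)^2) \ ker(A - 6I), then set v_{i+1} = (A - 6I) v_i.

One such chain is v_1 = [[0, 0, 0, 0, 1]]^T, v_2 = [[0, 0, 0, 1, 1]]^T. Check: (A - 6I) v_2 = [[0, 0, 0, 0, 0]]^T = 0.

v_1 = [[0, 0, 0, 0, 1]]^T, v_2 = [[0, 0, 0, 1, 1]]^T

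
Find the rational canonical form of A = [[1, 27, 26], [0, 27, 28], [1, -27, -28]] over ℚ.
R = [[0, 0, 54], [1, 0, 27], [0, 1, 0]]

The invariant factors of A (the non-unit diagonal entries of the Smith normal form of xI - A over ℚ[x]) are (x - 6)(x + 3)^2, each dividing the next. The characteristic polynomial is their product, (x - 6)(x + 3)^2.

The rational canonical form is the block-diagonal matrix of companion matrices C(f_i):
R = [[0, 0, 54], [1, 0, 27], [0, 1, 0]].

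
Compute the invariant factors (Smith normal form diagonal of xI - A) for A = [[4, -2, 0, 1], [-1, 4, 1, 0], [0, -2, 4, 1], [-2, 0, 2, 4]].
(x - 4)^2, (x - 4)^2

The Jordan structure of A has elementary divisors (x - 4)^2, (x - 4)^2. Arranging the block sizes at each eigenvalue in decreasing order and taking row products gives the invariant factors.

Invariant factors (smallest first, each dividing the next): (x - 4)^2, (x - 4)^2.

Check: the last factor (x - 4)^2 is the minimal polynomial, and the product (x - 4)^4 is the characteristic polynomial.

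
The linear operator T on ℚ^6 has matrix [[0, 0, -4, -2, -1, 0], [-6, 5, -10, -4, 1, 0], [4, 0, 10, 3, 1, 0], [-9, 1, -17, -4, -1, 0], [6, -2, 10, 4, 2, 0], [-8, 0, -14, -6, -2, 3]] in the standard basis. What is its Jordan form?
The characteristic polynomial is det(xI - A) = (x - 3)^4(x - 2)^2, so the eigenvalues are 2 (algebraic multiplicity 2), 3 (algebraic multiplicity 4).

For λ = 2: rank(A - 2I) = 5, rank((A - 2I)^2) = 4. The eigenspace has dimension 6 - 5 = 1, so there is 1 Jordan block; the rank sequence gives block sizes [2].

For λ = 3: rank(A - 3I) = 4, rank((A - 3I)^2) = 3, rank((A - 3I)^3) = 2. The eigenspace has dimension 6 - 4 = 2, so there are 2 Jordan blocks; the rank sequence gives block sizes [3, 1].

Assembling the blocks gives the Jordan form J above.

J = [[2, 1, 0, 0, 0, 0], [0, 2, 0, 0, 0, 0], [0, 0, 3, 1, 0, 0], [0, 0, 0, 3, 1, 0], [0, 0, 0, 0, 3, 0], [0, 0, 0, 0, 0, 3]]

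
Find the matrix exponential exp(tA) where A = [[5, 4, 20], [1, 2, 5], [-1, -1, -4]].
A has Jordan form J = [[1, 1, 0], [0, 1, 0], [0, 0, 1]] with A = PJP^{-1}, so e^{tA} = P e^{tJ} P^{-1}.

For a Jordan block J_k(λ), e^{tJ_k(λ)} = e^{λt} · (I + tN + t^2 N^2/2! + ... + t^{k-1} N^{k-1}/(k-1)!) where N is the nilpotent superdiagonal part.

Assembling the blocks and conjugating back gives the entries of e^{tA} as shown above.

e^{tA} = [[(4*t + 1)*e^{t}, 4*t*e^{t}, 20*t*e^{t}], [t*e^{t}, (t + 1)*e^{t}, 5*t*e^{t}], [-t*e^{t}, -t*e^{t}, (1 - 5*t)*e^{t}]]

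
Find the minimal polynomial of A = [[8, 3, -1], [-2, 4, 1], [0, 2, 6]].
The characteristic polynomial factors as (x - 6)^3. The minimal polynomial is ∏(x - λ)^{k_λ} where k_λ is the size of the largest Jordan block at λ.

For λ = 6: rank(A - 6I) = 2, and the largest Jordan block has size 3 (the smallest k with rank((A - 6I)^k) = rank((A - 6I)^(k+1))).

So m_A(x) = (x - 6)^3.

m_A(x) = (x - 6)^3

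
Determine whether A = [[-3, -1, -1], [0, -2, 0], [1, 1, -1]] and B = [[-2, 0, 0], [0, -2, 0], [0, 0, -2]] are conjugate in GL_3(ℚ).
No.

Both have characteristic polynomial (x + 2)^3, but the minimal polynomial of A is (x + 2)^2 while the minimal polynomial of B is x + 2. The minimal polynomial is a similarity invariant, so A and B are not similar.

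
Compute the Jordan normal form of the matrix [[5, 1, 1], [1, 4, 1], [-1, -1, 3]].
J = [[4, 1, 0], [0, 4, 1], [0, 0, 4]]

The characteristic polynomial is det(xI - A) = (x - 4)^3, so the eigenvalues are 4 (algebraic multiplicity 3).

For λ = 4: rank(A - 4I) = 2, rank((A - 4I)^2) = 1, rank((A - 4I)^3) = 0. The eigenspace has dimension 3 - 2 = 1, so there is 1 Jordan block; the rank sequence gives block sizes [3].

Assembling the blocks gives the Jordan form J above.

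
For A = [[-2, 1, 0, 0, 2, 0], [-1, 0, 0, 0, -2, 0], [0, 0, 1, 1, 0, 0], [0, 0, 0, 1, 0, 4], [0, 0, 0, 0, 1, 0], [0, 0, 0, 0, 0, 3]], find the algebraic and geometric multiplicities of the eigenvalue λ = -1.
algebraic multiplicity 2, geometric multiplicity 1

The characteristic polynomial is (x - 3)(x - 1)^3(x + 1)^2, so the factor x + 1 appears with exponent 2: the algebraic multiplicity is 2.

rank(A + I) = 5, so the eigenspace has dimension 6 - 5 = 1: the geometric multiplicity is 1.

Since 1 < 2, A is not diagonalizable.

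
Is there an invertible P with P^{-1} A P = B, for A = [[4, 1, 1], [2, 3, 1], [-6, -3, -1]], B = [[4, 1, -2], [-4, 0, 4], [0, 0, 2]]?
Two matrices over a field are similar if and only if they have the same invariant factors.

Both A and B have characteristic polynomial (x - 2)^3 and minimal polynomial (x - 2)^2. Computing further, both have invariant factors x - 2, (x - 2)^2. Hence A and B are similar.

Yes.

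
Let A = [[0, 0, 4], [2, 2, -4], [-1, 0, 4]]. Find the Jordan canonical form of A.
J = [[2, 1, 0], [0, 2, 0], [0, 0, 2]]

The characteristic polynomial is det(xI - A) = (x - 2)^3, so the eigenvalues are 2 (algebraic multiplicity 3).

For λ = 2: rank(A - 2I) = 1, rank((A - 2I)^2) = 0. The eigenspace has dimension 3 - 1 = 2, so there are 2 Jordan blocks; the rank sequence gives block sizes [2, 1].

Assembling the blocks gives the Jordan form J above.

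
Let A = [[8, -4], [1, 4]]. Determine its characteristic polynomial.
xI - A = [[x - 8, 4], [-1, x - 4]].

Expanding det(xI - A) along the first row:
det(xI - A) = + (x - 8)·det([[x - 4]]) - (4)·det([[-1]]).

Evaluating gives χ_A(x) = x^2 - 12x + 36 = (x - 6)^2.

χ_A(x) = (x - 6)^2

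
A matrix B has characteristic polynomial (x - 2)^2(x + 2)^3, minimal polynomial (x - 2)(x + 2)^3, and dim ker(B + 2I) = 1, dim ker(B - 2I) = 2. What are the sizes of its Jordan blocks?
λ = -2: algebraic multiplicity 3 (exponent in χ_B), largest block size 3 (exponent in m_B), 1 block (geometric multiplicity). This forces block sizes [3].
λ = 2: algebraic multiplicity 2 (exponent in χ_B), largest block size 1 (exponent in m_B), 2 blocks (geometric multiplicity). These force block sizes [1, 1].

Jordan blocks: (-2, 3), (2, 1), (2, 1)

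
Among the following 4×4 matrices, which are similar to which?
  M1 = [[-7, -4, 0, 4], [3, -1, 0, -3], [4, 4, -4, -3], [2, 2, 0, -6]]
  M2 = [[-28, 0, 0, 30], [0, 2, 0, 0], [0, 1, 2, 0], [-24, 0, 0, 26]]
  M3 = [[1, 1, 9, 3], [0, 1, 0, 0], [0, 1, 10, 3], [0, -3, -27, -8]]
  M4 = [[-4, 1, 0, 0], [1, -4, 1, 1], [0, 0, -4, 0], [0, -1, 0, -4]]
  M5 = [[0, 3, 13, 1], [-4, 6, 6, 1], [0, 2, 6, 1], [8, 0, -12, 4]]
Characteristic polynomials: χ_{M1} = (x + 4)^2(x + 5)^2, χ_{M2} = (x - 2)^3(x + 4), χ_{M3} = (x - 1)^4, χ_{M4} = (x + 4)^4, χ_{M5} = (x - 6)^2(x - 2)^2.

{M1}: invariant factors (x + 4)^2(x + 5)^2.

{M2}: invariant factors x - 2, (x - 2)^2(x + 4).

{M3}: invariant factors x - 1, x - 1, (x - 1)^2.

{M4}: invariant factors x + 4, (x + 4)^3.

{M5}: invariant factors (x - 6)^2(x - 2)^2.

Matrices are similar if and only if their invariant-factor lists agree; the partition into similarity classes is {M1}, {M2}, {M3}, {M4}, {M5}.

5 classes: {M1}, {M2}, {M3}, {M4}, {M5}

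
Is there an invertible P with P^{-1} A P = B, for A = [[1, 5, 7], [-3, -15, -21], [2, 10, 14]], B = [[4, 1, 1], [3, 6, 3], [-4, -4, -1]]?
trace(A) = 0 but trace(B) = 9. The trace is a similarity invariant, so A and B are not similar.

No.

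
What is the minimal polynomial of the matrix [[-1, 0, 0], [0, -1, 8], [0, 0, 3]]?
m_A(x) = (x - 3)(x + 1)

The characteristic polynomial factors as (x - 3)(x + 1)^2. The minimal polynomial is ∏(x - λ)^{k_λ} where k_λ is the size of the largest Jordan block at λ.

For λ = -1: rank(A + I) = 1, and the largest Jordan block has size 1 (the smallest k with rank((A + I)^k) = rank((A + I)^(k+1))).
For λ = 3: rank(A - 3I) = 2, and the largest Jordan block has size 1 (the smallest k with rank((A - 3I)^k) = rank((A - 3I)^(k+1))).

So m_A(x) = (x - 3)(x + 1).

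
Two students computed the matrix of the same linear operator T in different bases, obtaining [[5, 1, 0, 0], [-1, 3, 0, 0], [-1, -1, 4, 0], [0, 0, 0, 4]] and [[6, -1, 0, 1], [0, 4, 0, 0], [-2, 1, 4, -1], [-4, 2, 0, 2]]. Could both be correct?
Two matrices over a field are similar if and only if they have the same invariant factors.

Both A and B have characteristic polynomial (x - 4)^4 and minimal polynomial (x - 4)^2. Computing further, both have invariant factors x - 4, x - 4, (x - 4)^2. Hence A and B are similar.

Yes.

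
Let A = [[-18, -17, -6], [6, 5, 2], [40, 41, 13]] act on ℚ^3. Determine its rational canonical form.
The invariant factors of A (the non-unit diagonal entries of the Smith normal form of xI - A over ℚ[x]) are x^3 + x + 4, each dividing the next. The characteristic polynomial is their product, x^3 + x + 4.

The rational canonical form is the block-diagonal matrix of companion matrices C(f_i):
R = [[0, 0, -4], [1, 0, -1], [0, 1, 0]].

Note the characteristic polynomial does not split into linear factors over ℚ, so A has no Jordan form over ℚ; the rational canonical form exists over any field.

R = [[0, 0, -4], [1, 0, -1], [0, 1, 0]]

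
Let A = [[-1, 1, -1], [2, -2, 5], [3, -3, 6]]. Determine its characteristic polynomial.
xI - A = [[x + 1, -1, 1], [-2, x + 2, -5], [-3, 3, x - 6]].

Expanding det(xI - A) along the first row:
det(xI - A) = + (x + 1)·det([[x + 2, -5], [3, x - 6]]) - (-1)·det([[-2, -5], [-3, x - 6]]) + (1)·det([[-2, x + 2], [-3, 3]]).

Evaluating gives χ_A(x) = x^3 - 3x^2 = x^2(x - 3).

χ_A(x) = x^2(x - 3)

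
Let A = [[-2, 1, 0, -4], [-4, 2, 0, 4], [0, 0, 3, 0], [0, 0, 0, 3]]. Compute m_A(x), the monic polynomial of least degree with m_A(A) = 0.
m_A(x) = x^2(x - 3)

The characteristic polynomial factors as x^2(x - 3)^2. The minimal polynomial is ∏(x - λ)^{k_λ} where k_λ is the size of the largest Jordan block at λ.

For λ = 0: rank(A) = 3, and the largest Jordan block has size 2 (the smallest k with rank(A^k) = rank(A^(k+1))).
For λ = 3: rank(A - 3I) = 2, and the largest Jordan block has size 1 (the smallest k with rank((A - 3I)^k) = rank((A - 3I)^(k+1))).

So m_A(x) = x^2(x - 3).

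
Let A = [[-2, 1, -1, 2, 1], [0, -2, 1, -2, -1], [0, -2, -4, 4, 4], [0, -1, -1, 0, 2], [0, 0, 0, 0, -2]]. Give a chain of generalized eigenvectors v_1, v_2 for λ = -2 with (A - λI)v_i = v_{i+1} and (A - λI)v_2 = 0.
We seek v_1 ∈ ker((A + 2I)^2) \ ker(A + 2I), then set v_{i+1} = (A + 2I) v_i.

One such chain is v_1 = [[-3, 0, 7, 3, 1]]^T, v_2 = [[0, 0, 2, 1, 0]]^T. Check: (A + 2I) v_2 = [[0, 0, 0, 0, 0]]^T = 0.

v_1 = [[-3, 0, 7, 3, 1]]^T, v_2 = [[0, 0, 2, 1, 0]]^T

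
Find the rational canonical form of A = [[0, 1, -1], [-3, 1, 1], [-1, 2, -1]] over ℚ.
The invariant factors of A (the non-unit diagonal entries of the Smith normal form of xI - A over ℚ[x]) are x^3 - x - 1, each dividing the next. The characteristic polynomial is their product, x^3 - x - 1.

The rational canonical form is the block-diagonal matrix of companion matrices C(f_i):
R = [[0, 0, 1], [1, 0, 1], [0, 1, 0]].

Note the characteristic polynomial does not split into linear factors over ℚ, so A has no Jordan form over ℚ; the rational canonical form exists over any field.

R = [[0, 0, 1], [1, 0, 1], [0, 1, 0]]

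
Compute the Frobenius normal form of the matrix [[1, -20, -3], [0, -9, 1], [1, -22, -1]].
R = [[0, 0, -16], [1, 0, -24], [0, 1, -9]]

The invariant factors of A (the non-unit diagonal entries of the Smith normal form of xI - A over ℚ[x]) are (x + 1)(x + 4)^2, each dividing the next. The characteristic polynomial is their product, (x + 1)(x + 4)^2.

The rational canonical form is the block-diagonal matrix of companion matrices C(f_i):
R = [[0, 0, -16], [1, 0, -24], [0, 1, -9]].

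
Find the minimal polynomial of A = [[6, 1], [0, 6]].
The characteristic polynomial factors as (x - 6)^2. The minimal polynomial is ∏(x - λ)^{k_λ} where k_λ is the size of the largest Jordan block at λ.

For λ = 6: rank(A - 6I) = 1, and the largest Jordan block has size 2 (the smallest k with rank((A - 6I)^k) = rank((A - 6I)^(k+1))).

So m_A(x) = (x - 6)^2.

m_A(x) = (x - 6)^2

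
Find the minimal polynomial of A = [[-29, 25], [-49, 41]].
The characteristic polynomial factors as (x - 6)^2. The minimal polynomial is ∏(x - λ)^{k_λ} where k_λ is the size of the largest Jordan block at λ.

For λ = 6: rank(A - 6I) = 1, and the largest Jordan block has size 2 (the smallest k with rank((A - 6I)^k) = rank((A - 6I)^(k+1))).

So m_A(x) = (x - 6)^2.

m_A(x) = (x - 6)^2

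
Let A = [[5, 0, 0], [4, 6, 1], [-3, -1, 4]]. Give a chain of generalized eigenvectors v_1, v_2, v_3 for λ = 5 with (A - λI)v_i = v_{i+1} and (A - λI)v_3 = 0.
v_1 = [[1, -2, -1]]^T, v_2 = [[0, 1, 0]]^T, v_3 = [[0, 1, -1]]^T

We seek v_1 ∈ ker((A - 5I)^3) \ ker((A - 5I)^2), then set v_{i+1} = (A - 5I) v_i.

One such chain is v_1 = [[1, -2, -1]]^T, v_2 = [[0, 1, 0]]^T, v_3 = [[0, 1, -1]]^T. Check: (A - 5I) v_3 = [[0, 0, 0]]^T = 0.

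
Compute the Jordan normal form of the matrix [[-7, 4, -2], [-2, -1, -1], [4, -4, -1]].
J = [[-3, 1, 0], [0, -3, 0], [0, 0, -3]]

The characteristic polynomial is det(xI - A) = (x + 3)^3, so the eigenvalues are -3 (algebraic multiplicity 3).

For λ = -3: rank(A + 3I) = 1, rank((A + 3I)^2) = 0. The eigenspace has dimension 3 - 1 = 2, so there are 2 Jordan blocks; the rank sequence gives block sizes [2, 1].

Assembling the blocks gives the Jordan form J above.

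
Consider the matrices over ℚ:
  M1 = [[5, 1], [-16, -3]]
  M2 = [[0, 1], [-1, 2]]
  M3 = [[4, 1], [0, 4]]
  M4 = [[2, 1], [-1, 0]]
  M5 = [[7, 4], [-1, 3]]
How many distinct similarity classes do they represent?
Characteristic polynomials: χ_{M1} = (x - 1)^2, χ_{M2} = (x - 1)^2, χ_{M3} = (x - 4)^2, χ_{M4} = (x - 1)^2, χ_{M5} = (x - 5)^2.

{M1, M2, M4}: invariant factors (x - 1)^2.

{M3}: invariant factors (x - 4)^2.

{M5}: invariant factors (x - 5)^2.

Matrices are similar if and only if their invariant-factor lists agree; the partition into similarity classes is {M1, M2, M4}, {M3}, {M5}.

3 classes: {M1, M2, M4}, {M3}, {M5}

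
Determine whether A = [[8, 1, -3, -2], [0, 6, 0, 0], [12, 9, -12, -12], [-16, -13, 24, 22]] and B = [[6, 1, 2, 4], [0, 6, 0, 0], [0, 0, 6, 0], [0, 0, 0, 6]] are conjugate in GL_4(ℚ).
No.

Both have characteristic polynomial (x - 6)^4, but the minimal polynomial of A is (x - 6)^3 while the minimal polynomial of B is (x - 6)^2. The minimal polynomial is a similarity invariant, so A and B are not similar.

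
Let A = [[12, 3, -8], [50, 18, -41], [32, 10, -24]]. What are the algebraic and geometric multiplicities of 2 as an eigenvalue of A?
The characteristic polynomial is (x - 2)^3, so the factor x - 2 appears with exponent 3: the algebraic multiplicity is 3.

rank(A - 2I) = 2, so the eigenspace has dimension 3 - 2 = 1: the geometric multiplicity is 1.

Since 1 < 3, A is not diagonalizable.

algebraic multiplicity 3, geometric multiplicity 1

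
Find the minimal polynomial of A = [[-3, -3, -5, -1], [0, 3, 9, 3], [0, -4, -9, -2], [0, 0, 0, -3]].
The characteristic polynomial factors as (x + 3)^4. The minimal polynomial is ∏(x - λ)^{k_λ} where k_λ is the size of the largest Jordan block at λ.

For λ = -3: rank(A + 3I) = 2, and the largest Jordan block has size 3 (the smallest k with rank((A + 3I)^k) = rank((A + 3I)^(k+1))).

So m_A(x) = (x + 3)^3.

m_A(x) = (x + 3)^3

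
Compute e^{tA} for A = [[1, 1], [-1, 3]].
A has Jordan form J = [[2, 1], [0, 2]] with A = PJP^{-1}, so e^{tA} = P e^{tJ} P^{-1}.

For a Jordan block J_k(λ), e^{tJ_k(λ)} = e^{λt} · (I + tN + t^2 N^2/2! + ... + t^{k-1} N^{k-1}/(k-1)!) where N is the nilpotent superdiagonal part.

Assembling the blocks and conjugating back gives the entries of e^{tA} as shown above.

e^{tA} = [[(1 - t)*e^{2*t}, t*e^{2*t}], [-t*e^{2*t}, (t + 1)*e^{2*t}]]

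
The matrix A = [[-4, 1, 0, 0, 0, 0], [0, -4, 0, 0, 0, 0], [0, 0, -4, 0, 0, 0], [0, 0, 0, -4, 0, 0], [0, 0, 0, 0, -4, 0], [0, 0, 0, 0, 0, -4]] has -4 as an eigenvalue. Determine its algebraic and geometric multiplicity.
algebraic multiplicity 6, geometric multiplicity 5

The characteristic polynomial is (x + 4)^6, so the factor x + 4 appears with exponent 6: the algebraic multiplicity is 6.

rank(A + 4I) = 1, so the eigenspace has dimension 6 - 1 = 5: the geometric multiplicity is 5.

Since 5 < 6, A is not diagonalizable.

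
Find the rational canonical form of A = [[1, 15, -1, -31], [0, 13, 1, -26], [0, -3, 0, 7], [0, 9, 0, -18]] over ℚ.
The invariant factors of A (the non-unit diagonal entries of the Smith normal form of xI - A over ℚ[x]) are x - 1, (x - 1)(x + 3)^2, each dividing the next. The characteristic polynomial is their product, (x - 1)^2(x + 3)^2.

The rational canonical form is the block-diagonal matrix of companion matrices C(f_i):
R = [[1, 0, 0, 0], [0, 0, 0, 9], [0, 1, 0, -3], [0, 0, 1, -5]].

R = [[1, 0, 0, 0], [0, 0, 0, 9], [0, 1, 0, -3], [0, 0, 1, -5]]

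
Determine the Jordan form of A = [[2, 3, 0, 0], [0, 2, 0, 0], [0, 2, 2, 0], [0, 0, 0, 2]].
The characteristic polynomial is det(xI - A) = (x - 2)^4, so the eigenvalues are 2 (algebraic multiplicity 4).

For λ = 2: rank(A - 2I) = 1, rank((A - 2I)^2) = 0. The eigenspace has dimension 4 - 1 = 3, so there are 3 Jordan blocks; the rank sequence gives block sizes [2, 1, 1].

Assembling the blocks gives the Jordan form J above.

J = [[2, 1, 0, 0], [0, 2, 0, 0], [0, 0, 2, 0], [0, 0, 0, 2]]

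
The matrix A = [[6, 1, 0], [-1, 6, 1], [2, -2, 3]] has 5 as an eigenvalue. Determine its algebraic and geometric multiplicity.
algebraic multiplicity 3, geometric multiplicity 1

The characteristic polynomial is (x - 5)^3, so the factor x - 5 appears with exponent 3: the algebraic multiplicity is 3.

rank(A - 5I) = 2, so the eigenspace has dimension 3 - 2 = 1: the geometric multiplicity is 1.

Since 1 < 3, A is not diagonalizable.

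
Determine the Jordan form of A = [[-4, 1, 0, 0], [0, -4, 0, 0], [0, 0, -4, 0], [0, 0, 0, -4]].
The characteristic polynomial is det(xI - A) = (x + 4)^4, so the eigenvalues are -4 (algebraic multiplicity 4).

For λ = -4: rank(A + 4I) = 1, rank((A + 4I)^2) = 0. The eigenspace has dimension 4 - 1 = 3, so there are 3 Jordan blocks; the rank sequence gives block sizes [2, 1, 1].

Assembling the blocks gives the Jordan form J above.

J = [[-4, 1, 0, 0], [0, -4, 0, 0], [0, 0, -4, 0], [0, 0, 0, -4]]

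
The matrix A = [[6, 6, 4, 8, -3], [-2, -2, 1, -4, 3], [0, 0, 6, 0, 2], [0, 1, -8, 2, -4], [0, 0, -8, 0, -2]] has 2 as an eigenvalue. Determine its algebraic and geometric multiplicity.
algebraic multiplicity 5, geometric multiplicity 2

The characteristic polynomial is (x - 2)^5, so the factor x - 2 appears with exponent 5: the algebraic multiplicity is 5.

rank(A - 2I) = 3, so the eigenspace has dimension 5 - 3 = 2: the geometric multiplicity is 2.

Since 2 < 5, A is not diagonalizable.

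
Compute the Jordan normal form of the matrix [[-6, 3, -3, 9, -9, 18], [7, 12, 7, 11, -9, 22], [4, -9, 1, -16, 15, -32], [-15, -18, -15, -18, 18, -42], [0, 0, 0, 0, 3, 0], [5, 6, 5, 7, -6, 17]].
The characteristic polynomial is det(xI - A) = x(x - 3)^4(x + 3), so the eigenvalues are -3 (algebraic multiplicity 1), 0 (algebraic multiplicity 1), 3 (algebraic multiplicity 4).

For λ = -3: algebraic multiplicity 1 gives one 1×1 block.

For λ = 0: algebraic multiplicity 1 gives one 1×1 block.

For λ = 3: rank(A - 3I) = 3, rank((A - 3I)^2) = 2. The eigenspace has dimension 6 - 3 = 3, so there are 3 Jordan blocks; the rank sequence gives block sizes [2, 1, 1].

Assembling the blocks gives the Jordan form J above.

J = [[-3, 0, 0, 0, 0, 0], [0, 0, 0, 0, 0, 0], [0, 0, 3, 1, 0, 0], [0, 0, 0, 3, 0, 0], [0, 0, 0, 0, 3, 0], [0, 0, 0, 0, 0, 3]]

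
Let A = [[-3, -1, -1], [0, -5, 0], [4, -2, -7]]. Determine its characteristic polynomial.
xI - A = [[x + 3, 1, 1], [0, x + 5, 0], [-4, 2, x + 7]].

Expanding det(xI - A) along the first row:
det(xI - A) = + (x + 3)·det([[x + 5, 0], [2, x + 7]]) - (1)·det([[0, 0], [-4, x + 7]]) + (1)·det([[0, x + 5], [-4, 2]]).

Evaluating gives χ_A(x) = x^3 + 15x^2 + 75x + 125 = (x + 5)^3.

χ_A(x) = (x + 5)^3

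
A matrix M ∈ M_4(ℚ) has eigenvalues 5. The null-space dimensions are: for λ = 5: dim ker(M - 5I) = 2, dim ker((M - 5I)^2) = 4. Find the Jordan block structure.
λ = 5: successive nullity increments [2, 2] count blocks of size ≥ k; block sizes are [2, 2].

Jordan blocks: (5, 2), (5, 2)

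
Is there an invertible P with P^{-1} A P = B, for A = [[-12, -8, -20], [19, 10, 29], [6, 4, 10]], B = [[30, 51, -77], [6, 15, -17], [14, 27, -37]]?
Yes.

Two matrices over a field are similar if and only if they have the same invariant factors.

Both A and B have characteristic polynomial x(x - 4)^2 and minimal polynomial x(x - 4)^2. Computing further, both have invariant factors x(x - 4)^2. Hence A and B are similar.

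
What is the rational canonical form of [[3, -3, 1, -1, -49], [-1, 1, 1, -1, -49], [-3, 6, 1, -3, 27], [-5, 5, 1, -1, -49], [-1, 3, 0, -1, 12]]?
The invariant factors of A (the non-unit diagonal entries of the Smith normal form of xI - A over ℚ[x]) are x - 4, x(x - 4)^3, each dividing the next. The characteristic polynomial is their product, x(x - 4)^4.

The rational canonical form is the block-diagonal matrix of companion matrices C(f_i):
R = [[4, 0, 0, 0, 0], [0, 0, 0, 0, 0], [0, 1, 0, 0, 64], [0, 0, 1, 0, -48], [0, 0, 0, 1, 12]].

R = [[4, 0, 0, 0, 0], [0, 0, 0, 0, 0], [0, 1, 0, 0, 64], [0, 0, 1, 0, -48], [0, 0, 0, 1, 12]]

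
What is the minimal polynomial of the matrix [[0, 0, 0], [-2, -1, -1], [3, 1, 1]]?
The characteristic polynomial factors as x^3. The minimal polynomial is ∏(x - λ)^{k_λ} where k_λ is the size of the largest Jordan block at λ.

For λ = 0: rank(A) = 2, and the largest Jordan block has size 3 (the smallest k with rank(A^k) = rank(A^(k+1))).

So m_A(x) = x^3.

m_A(x) = x^3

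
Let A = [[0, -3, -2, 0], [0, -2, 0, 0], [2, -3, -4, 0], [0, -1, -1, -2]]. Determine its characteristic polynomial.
χ_A(x) = (x + 2)^4

xI - A = [[x, 3, 2, 0], [0, x + 2, 0, 0], [-2, 3, x + 4, 0], [0, 1, 1, x + 2]].

Expanding det(xI - A) along the first row:
det(xI - A) = + (x)·det([[x + 2, 0, 0], [3, x + 4, 0], [1, 1, x + 2]]) - (3)·det([[0, 0, 0], [-2, x + 4, 0], [0, 1, x + 2]]) + (2)·det([[0, x + 2, 0], [-2, 3, 0], [0, 1, x + 2]]) - (0)·det([[0, x + 2, 0], [-2, 3, x + 4], [0, 1, 1]]).

Evaluating gives χ_A(x) = x^4 + 8x^3 + 24x^2 + 32x + 16 = (x + 2)^4.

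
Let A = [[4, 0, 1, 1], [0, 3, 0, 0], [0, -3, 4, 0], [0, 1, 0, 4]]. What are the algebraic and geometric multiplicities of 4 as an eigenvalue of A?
The characteristic polynomial is (x - 4)^3(x - 3), so the factor x - 4 appears with exponent 3: the algebraic multiplicity is 3.

rank(A - 4I) = 2, so the eigenspace has dimension 4 - 2 = 2: the geometric multiplicity is 2.

Since 2 < 3, A is not diagonalizable.

algebraic multiplicity 3, geometric multiplicity 2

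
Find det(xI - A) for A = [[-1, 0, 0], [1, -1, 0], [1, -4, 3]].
xI - A = [[x + 1, 0, 0], [-1, x + 1, 0], [-1, 4, x - 3]].

Expanding det(xI - A) along the first row:
det(xI - A) = + (x + 1)·det([[x + 1, 0], [4, x - 3]]) - (0)·det([[-1, 0], [-1, x - 3]]) + (0)·det([[-1, x + 1], [-1, 4]]).

Evaluating gives χ_A(x) = x^3 - x^2 - 5x - 3 = (x - 3)(x + 1)^2.

χ_A(x) = (x - 3)(x + 1)^2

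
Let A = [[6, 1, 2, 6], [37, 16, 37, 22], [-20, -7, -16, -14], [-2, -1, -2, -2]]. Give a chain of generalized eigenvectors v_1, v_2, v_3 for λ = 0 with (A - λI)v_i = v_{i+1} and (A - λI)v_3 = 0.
We seek v_1 ∈ ker(A^3) \ ker(A^2), then set v_{i+1} = A v_i.

One such chain is v_1 = [[0, -2, 1, 0]]^T, v_2 = [[0, 5, -2, 0]]^T, v_3 = [[1, 6, -3, -1]]^T. Check: A v_3 = [[0, 0, 0, 0]]^T = 0.

v_1 = [[0, -2, 1, 0]]^T, v_2 = [[0, 5, -2, 0]]^T, v_3 = [[1, 6, -3, -1]]^T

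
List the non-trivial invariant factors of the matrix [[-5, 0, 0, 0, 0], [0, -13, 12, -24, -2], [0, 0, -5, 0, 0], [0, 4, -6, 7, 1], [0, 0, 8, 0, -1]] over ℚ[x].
x + 5, x + 5, (x + 1)^2(x + 5)

The Jordan structure of A has elementary divisors (x + 5), (x + 5), (x + 5), (x + 1)^2. Arranging the block sizes at each eigenvalue in decreasing order and taking row products gives the invariant factors.

Invariant factors (smallest first, each dividing the next): x + 5, x + 5, (x + 1)^2(x + 5).

Check: the last factor (x + 1)^2(x + 5) is the minimal polynomial, and the product (x + 1)^2(x + 5)^3 is the characteristic polynomial.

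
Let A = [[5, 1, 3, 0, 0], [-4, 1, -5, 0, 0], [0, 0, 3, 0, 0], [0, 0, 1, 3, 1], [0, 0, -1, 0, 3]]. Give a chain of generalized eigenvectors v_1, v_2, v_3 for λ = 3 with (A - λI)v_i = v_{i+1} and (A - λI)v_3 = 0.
v_1 = [[-3, 2, 1, 1, 0]]^T, v_2 = [[-1, 3, 0, 1, -1]]^T, v_3 = [[1, -2, 0, -1, 0]]^T

We seek v_1 ∈ ker((A - 3I)^3) \ ker((A - 3I)^2), then set v_{i+1} = (A - 3I) v_i.

One such chain is v_1 = [[-3, 2, 1, 1, 0]]^T, v_2 = [[-1, 3, 0, 1, -1]]^T, v_3 = [[1, -2, 0, -1, 0]]^T. Check: (A - 3I) v_3 = [[0, 0, 0, 0, 0]]^T = 0.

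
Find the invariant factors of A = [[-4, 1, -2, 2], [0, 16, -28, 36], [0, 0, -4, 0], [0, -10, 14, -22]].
The Jordan structure of A has elementary divisors (x + 4)^2, (x + 4), (x + 2). Arranging the block sizes at each eigenvalue in decreasing order and taking row products gives the invariant factors.

Invariant factors (smallest first, each dividing the next): x + 4, (x + 2)(x + 4)^2.

Check: the last factor (x + 2)(x + 4)^2 is the minimal polynomial, and the product (x + 2)(x + 4)^3 is the characteristic polynomial.

x + 4, (x + 2)(x + 4)^2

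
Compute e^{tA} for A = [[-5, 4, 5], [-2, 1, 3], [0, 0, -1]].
e^{tA} = [[(2 - e^{2*t})*e^{-3*t}, 2*e^{-t} - 2*e^{-3*t}, ((t + 2)*e^{2*t} - 2)*e^{-3*t}], [(1 - e^{2*t})*e^{-3*t}, 2*e^{-t} - e^{-3*t}, ((t + 1)*e^{2*t} - 1)*e^{-3*t}], [0, 0, e^{-t}]]

A has Jordan form J = [[-3, 0, 0], [0, -1, 1], [0, 0, -1]] with A = PJP^{-1}, so e^{tA} = P e^{tJ} P^{-1}.

For a Jordan block J_k(λ), e^{tJ_k(λ)} = e^{λt} · (I + tN + t^2 N^2/2! + ... + t^{k-1} N^{k-1}/(k-1)!) where N is the nilpotent superdiagonal part.

Assembling the blocks and conjugating back gives the entries of e^{tA} as shown above.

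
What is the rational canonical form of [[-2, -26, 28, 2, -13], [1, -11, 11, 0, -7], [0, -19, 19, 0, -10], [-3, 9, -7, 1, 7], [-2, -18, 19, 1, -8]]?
The invariant factors of A (the non-unit diagonal entries of the Smith normal form of xI - A over ℚ[x]) are (x + 3)(x^2 - x + 1)^2, each dividing the next. The characteristic polynomial is their product, (x + 3)(x^2 - x + 1)^2.

The rational canonical form is the block-diagonal matrix of companion matrices C(f_i):
R = [[0, 0, 0, 0, -3], [1, 0, 0, 0, 5], [0, 1, 0, 0, -7], [0, 0, 1, 0, 3], [0, 0, 0, 1, -1]].

Note the characteristic polynomial does not split into linear factors over ℚ, so A has no Jordan form over ℚ; the rational canonical form exists over any field.

R = [[0, 0, 0, 0, -3], [1, 0, 0, 0, 5], [0, 1, 0, 0, -7], [0, 0, 1, 0, 3], [0, 0, 0, 1, -1]]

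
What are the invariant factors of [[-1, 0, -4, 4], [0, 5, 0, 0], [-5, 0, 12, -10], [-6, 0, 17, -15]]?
The Jordan structure of A has elementary divisors (x + 3)^2, (x - 2), (x - 5). Arranging the block sizes at each eigenvalue in decreasing order and taking row products gives the invariant factors.

Invariant factors (smallest first, each dividing the next): (x - 5)(x - 2)(x + 3)^2.

Check: the last factor (x - 5)(x - 2)(x + 3)^2 is the minimal polynomial, and the product (x - 5)(x - 2)(x + 3)^2 is the characteristic polynomial.

(x - 5)(x - 2)(x + 3)^2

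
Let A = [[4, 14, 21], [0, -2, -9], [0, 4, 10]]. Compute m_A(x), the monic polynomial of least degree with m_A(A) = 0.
m_A(x) = (x - 4)^2

The characteristic polynomial factors as (x - 4)^3. The minimal polynomial is ∏(x - λ)^{k_λ} where k_λ is the size of the largest Jordan block at λ.

For λ = 4: rank(A - 4I) = 1, and the largest Jordan block has size 2 (the smallest k with rank((A - 4I)^k) = rank((A - 4I)^(k+1))).

So m_A(x) = (x - 4)^2.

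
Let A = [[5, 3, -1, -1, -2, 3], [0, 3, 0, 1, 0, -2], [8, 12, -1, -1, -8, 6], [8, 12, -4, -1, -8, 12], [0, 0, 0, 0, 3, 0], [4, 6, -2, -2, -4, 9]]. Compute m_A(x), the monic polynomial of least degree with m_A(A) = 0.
m_A(x) = (x - 3)^2

The characteristic polynomial factors as (x - 3)^6. The minimal polynomial is ∏(x - λ)^{k_λ} where k_λ is the size of the largest Jordan block at λ.

For λ = 3: rank(A - 3I) = 2, and the largest Jordan block has size 2 (the smallest k with rank((A - 3I)^k) = rank((A - 3I)^(k+1))).

So m_A(x) = (x - 3)^2.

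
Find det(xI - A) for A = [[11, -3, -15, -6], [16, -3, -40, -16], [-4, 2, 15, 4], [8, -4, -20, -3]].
xI - A = [[x - 11, 3, 15, 6], [-16, x + 3, 40, 16], [4, -2, x - 15, -4], [-8, 4, 20, x + 3]].

Expanding det(xI - A) along the first row:
det(xI - A) = + (x - 11)·det([[x + 3, 40, 16], [-2, x - 15, -4], [4, 20, x + 3]]) - (3)·det([[-16, 40, 16], [4, x - 15, -4], [-8, 20, x + 3]]) + (15)·det([[-16, x + 3, 16], [4, -2, -4], [-8, 4, x + 3]]) - (6)·det([[-16, x + 3, 40], [4, -2, x - 15], [-8, 4, 20]]).

Evaluating gives χ_A(x) = x^4 - 20x^3 + 150x^2 - 500x + 625 = (x - 5)^4.

χ_A(x) = (x - 5)^4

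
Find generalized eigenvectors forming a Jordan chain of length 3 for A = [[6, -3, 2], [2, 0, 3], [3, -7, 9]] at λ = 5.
We seek v_1 ∈ ker((A - 5I)^3) \ ker((A - 5I)^2), then set v_{i+1} = (A - 5I) v_i.

One such chain is v_1 = [[-1, -3, -4]]^T, v_2 = [[0, 1, 2]]^T, v_3 = [[1, 1, 1]]^T. Check: (A - 5I) v_3 = [[0, 0, 0]]^T = 0.

v_1 = [[-1, -3, -4]]^T, v_2 = [[0, 1, 2]]^T, v_3 = [[1, 1, 1]]^T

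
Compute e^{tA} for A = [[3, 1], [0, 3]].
A has Jordan form J = [[3, 1], [0, 3]] with A = PJP^{-1}, so e^{tA} = P e^{tJ} P^{-1}.

For a Jordan block J_k(λ), e^{tJ_k(λ)} = e^{λt} · (I + tN + t^2 N^2/2! + ... + t^{k-1} N^{k-1}/(k-1)!) where N is the nilpotent superdiagonal part.

Assembling the blocks and conjugating back gives the entries of e^{tA} as shown above.

e^{tA} = [[e^{3*t}, t*e^{3*t}], [0, e^{3*t}]]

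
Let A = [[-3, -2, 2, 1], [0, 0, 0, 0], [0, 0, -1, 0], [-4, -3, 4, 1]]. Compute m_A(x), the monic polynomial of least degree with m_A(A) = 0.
The characteristic polynomial factors as x(x + 1)^3. The minimal polynomial is ∏(x - λ)^{k_λ} where k_λ is the size of the largest Jordan block at λ.

For λ = -1: rank(A + I) = 2, and the largest Jordan block has size 2 (the smallest k with rank((A + I)^k) = rank((A + I)^(k+1))).
For λ = 0: rank(A) = 3, and the largest Jordan block has size 1 (the smallest k with rank(A^k) = rank(A^(k+1))).

So m_A(x) = x(x + 1)^2.

m_A(x) = x(x + 1)^2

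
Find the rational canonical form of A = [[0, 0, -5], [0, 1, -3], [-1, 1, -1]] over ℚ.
The invariant factors of A (the non-unit diagonal entries of the Smith normal form of xI - A over ℚ[x]) are x^3 - 3x + 5, each dividing the next. The characteristic polynomial is their product, x^3 - 3x + 5.

The rational canonical form is the block-diagonal matrix of companion matrices C(f_i):
R = [[0, 0, -5], [1, 0, 3], [0, 1, 0]].

Note the characteristic polynomial does not split into linear factors over ℚ, so A has no Jordan form over ℚ; the rational canonical form exists over any field.

R = [[0, 0, -5], [1, 0, 3], [0, 1, 0]]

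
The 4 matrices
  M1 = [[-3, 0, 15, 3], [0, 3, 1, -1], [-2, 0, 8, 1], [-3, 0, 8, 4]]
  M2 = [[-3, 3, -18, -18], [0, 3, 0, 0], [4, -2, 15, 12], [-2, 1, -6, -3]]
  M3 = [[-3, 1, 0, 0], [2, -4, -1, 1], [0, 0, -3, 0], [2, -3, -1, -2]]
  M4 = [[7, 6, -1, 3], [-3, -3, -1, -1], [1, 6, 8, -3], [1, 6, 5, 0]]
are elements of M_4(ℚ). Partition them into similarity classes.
Characteristic polynomials: χ_{M1} = (x - 3)^4, χ_{M2} = (x - 3)^4, χ_{M3} = (x + 3)^4, χ_{M4} = (x - 3)^4.

{M1, M4}: invariant factors x - 3, (x - 3)^3.

{M2}: invariant factors x - 3, x - 3, (x - 3)^2.

{M3}: invariant factors x + 3, (x + 3)^3.

Matrices are similar if and only if their invariant-factor lists agree; the partition into similarity classes is {M1, M4}, {M2}, {M3}.

3 classes: {M1, M4}, {M2}, {M3}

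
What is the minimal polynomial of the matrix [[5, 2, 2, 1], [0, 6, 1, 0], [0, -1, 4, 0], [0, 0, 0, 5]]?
m_A(x) = (x - 5)^2

The characteristic polynomial factors as (x - 5)^4. The minimal polynomial is ∏(x - λ)^{k_λ} where k_λ is the size of the largest Jordan block at λ.

For λ = 5: rank(A - 5I) = 2, and the largest Jordan block has size 2 (the smallest k with rank((A - 5I)^k) = rank((A - 5I)^(k+1))).

So m_A(x) = (x - 5)^2.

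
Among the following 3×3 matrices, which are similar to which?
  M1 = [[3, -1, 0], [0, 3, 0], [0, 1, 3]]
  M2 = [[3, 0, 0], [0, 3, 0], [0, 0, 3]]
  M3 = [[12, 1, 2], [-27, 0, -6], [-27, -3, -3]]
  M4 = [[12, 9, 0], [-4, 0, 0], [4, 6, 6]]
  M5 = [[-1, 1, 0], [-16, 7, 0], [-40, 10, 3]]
Characteristic polynomials: χ_{M1} = (x - 3)^3, χ_{M2} = (x - 3)^3, χ_{M3} = (x - 3)^3, χ_{M4} = (x - 6)^3, χ_{M5} = (x - 3)^3.

{M1, M3, M5}: invariant factors x - 3, (x - 3)^2.

{M2}: invariant factors x - 3, x - 3, x - 3.

{M4}: invariant factors x - 6, (x - 6)^2.

Matrices are similar if and only if their invariant-factor lists agree; the partition into similarity classes is {M1, M3, M5}, {M2}, {M4}.

3 classes: {M1, M3, M5}, {M2}, {M4}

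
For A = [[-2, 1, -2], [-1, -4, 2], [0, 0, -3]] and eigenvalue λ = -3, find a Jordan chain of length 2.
We seek v_1 ∈ ker((A + 3I)^2) \ ker(A + 3I), then set v_{i+1} = (A + 3I) v_i.

One such chain is v_1 = [[3, -2, 0]]^T, v_2 = [[1, -1, 0]]^T. Check: (A + 3I) v_2 = [[0, 0, 0]]^T = 0.

v_1 = [[3, -2, 0]]^T, v_2 = [[1, -1, 0]]^T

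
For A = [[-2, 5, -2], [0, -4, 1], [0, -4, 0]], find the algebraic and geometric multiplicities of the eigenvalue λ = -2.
The characteristic polynomial is (x + 2)^3, so the factor x + 2 appears with exponent 3: the algebraic multiplicity is 3.

rank(A + 2I) = 2, so the eigenspace has dimension 3 - 2 = 1: the geometric multiplicity is 1.

Since 1 < 3, A is not diagonalizable.

algebraic multiplicity 3, geometric multiplicity 1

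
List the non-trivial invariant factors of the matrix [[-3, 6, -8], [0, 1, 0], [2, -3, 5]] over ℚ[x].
The Jordan structure of A has elementary divisors (x - 1)^2, (x - 1). Arranging the block sizes at each eigenvalue in decreasing order and taking row products gives the invariant factors.

Invariant factors (smallest first, each dividing the next): x - 1, (x - 1)^2.

Check: the last factor (x - 1)^2 is the minimal polynomial, and the product (x - 1)^3 is the characteristic polynomial.

x - 1, (x - 1)^2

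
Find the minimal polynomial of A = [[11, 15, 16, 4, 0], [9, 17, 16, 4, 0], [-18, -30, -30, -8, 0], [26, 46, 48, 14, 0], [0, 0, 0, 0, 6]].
m_A(x) = (x - 6)(x - 2)^2

The characteristic polynomial factors as (x - 6)^2(x - 2)^3. The minimal polynomial is ∏(x - λ)^{k_λ} where k_λ is the size of the largest Jordan block at λ.

For λ = 2: rank(A - 2I) = 3, and the largest Jordan block has size 2 (the smallest k with rank((A - 2I)^k) = rank((A - 2I)^(k+1))).
For λ = 6: rank(A - 6I) = 3, and the largest Jordan block has size 1 (the smallest k with rank((A - 6I)^k) = rank((A - 6I)^(k+1))).

So m_A(x) = (x - 6)(x - 2)^2.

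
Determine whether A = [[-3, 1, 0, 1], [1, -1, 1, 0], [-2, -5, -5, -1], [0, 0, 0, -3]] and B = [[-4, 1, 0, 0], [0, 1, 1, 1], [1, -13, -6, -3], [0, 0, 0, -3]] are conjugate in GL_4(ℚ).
Two matrices over a field are similar if and only if they have the same invariant factors.

Both A and B have characteristic polynomial (x + 3)^4 and minimal polynomial (x + 3)^3. Computing further, both have invariant factors x + 3, (x + 3)^3. Hence A and B are similar.

Yes.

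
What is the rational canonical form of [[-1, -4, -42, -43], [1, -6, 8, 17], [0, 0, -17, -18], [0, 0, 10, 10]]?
The invariant factors of A (the non-unit diagonal entries of the Smith normal form of xI - A over ℚ[x]) are (x + 2)(x + 5), (x + 2)(x + 5), each dividing the next. The characteristic polynomial is their product, (x + 2)^2(x + 5)^2.

The rational canonical form is the block-diagonal matrix of companion matrices C(f_i):
R = [[0, -10, 0, 0], [1, -7, 0, 0], [0, 0, 0, -10], [0, 0, 1, -7]].

R = [[0, -10, 0, 0], [1, -7, 0, 0], [0, 0, 0, -10], [0, 0, 1, -7]]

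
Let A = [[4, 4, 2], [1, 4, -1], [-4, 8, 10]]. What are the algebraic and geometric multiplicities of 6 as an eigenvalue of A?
The characteristic polynomial is (x - 6)^3, so the factor x - 6 appears with exponent 3: the algebraic multiplicity is 3.

rank(A - 6I) = 1, so the eigenspace has dimension 3 - 1 = 2: the geometric multiplicity is 2.

Since 2 < 3, A is not diagonalizable.

algebraic multiplicity 3, geometric multiplicity 2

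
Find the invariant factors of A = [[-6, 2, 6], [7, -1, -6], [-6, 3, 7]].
(x - 1)^2(x + 2)

The Jordan structure of A has elementary divisors (x + 2), (x - 1)^2. Arranging the block sizes at each eigenvalue in decreasing order and taking row products gives the invariant factors.

Invariant factors (smallest first, each dividing the next): (x - 1)^2(x + 2).

Check: the last factor (x - 1)^2(x + 2) is the minimal polynomial, and the product (x - 1)^2(x + 2) is the characteristic polynomial.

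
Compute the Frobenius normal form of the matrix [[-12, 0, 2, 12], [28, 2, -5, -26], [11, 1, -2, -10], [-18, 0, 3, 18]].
R = [[0, 0, 0, 0], [0, 0, 0, 0], [0, 1, 0, -9], [0, 0, 1, 6]]

The invariant factors of A (the non-unit diagonal entries of the Smith normal form of xI - A over ℚ[x]) are x, x(x - 3)^2, each dividing the next. The characteristic polynomial is their product, x^2(x - 3)^2.

The rational canonical form is the block-diagonal matrix of companion matrices C(f_i):
R = [[0, 0, 0, 0], [0, 0, 0, 0], [0, 1, 0, -9], [0, 0, 1, 6]].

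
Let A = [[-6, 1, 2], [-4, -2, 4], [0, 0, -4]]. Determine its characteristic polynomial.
χ_A(x) = (x + 4)^3

xI - A = [[x + 6, -1, -2], [4, x + 2, -4], [0, 0, x + 4]].

Expanding det(xI - A) along the first row:
det(xI - A) = + (x + 6)·det([[x + 2, -4], [0, x + 4]]) - (-1)·det([[4, -4], [0, x + 4]]) + (-2)·det([[4, x + 2], [0, 0]]).

Evaluating gives χ_A(x) = x^3 + 12x^2 + 48x + 64 = (x + 4)^3.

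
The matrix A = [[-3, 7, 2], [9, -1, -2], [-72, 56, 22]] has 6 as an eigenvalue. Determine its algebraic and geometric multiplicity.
algebraic multiplicity 3, geometric multiplicity 2

The characteristic polynomial is (x - 6)^3, so the factor x - 6 appears with exponent 3: the algebraic multiplicity is 3.

rank(A - 6I) = 1, so the eigenspace has dimension 3 - 1 = 2: the geometric multiplicity is 2.

Since 2 < 3, A is not diagonalizable.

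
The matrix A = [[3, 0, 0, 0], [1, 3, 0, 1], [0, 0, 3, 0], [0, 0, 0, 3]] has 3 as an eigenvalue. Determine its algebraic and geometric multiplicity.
The characteristic polynomial is (x - 3)^4, so the factor x - 3 appears with exponent 4: the algebraic multiplicity is 4.

rank(A - 3I) = 1, so the eigenspace has dimension 4 - 1 = 3: the geometric multiplicity is 3.

Since 3 < 4, A is not diagonalizable.

algebraic multiplicity 4, geometric multiplicity 3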